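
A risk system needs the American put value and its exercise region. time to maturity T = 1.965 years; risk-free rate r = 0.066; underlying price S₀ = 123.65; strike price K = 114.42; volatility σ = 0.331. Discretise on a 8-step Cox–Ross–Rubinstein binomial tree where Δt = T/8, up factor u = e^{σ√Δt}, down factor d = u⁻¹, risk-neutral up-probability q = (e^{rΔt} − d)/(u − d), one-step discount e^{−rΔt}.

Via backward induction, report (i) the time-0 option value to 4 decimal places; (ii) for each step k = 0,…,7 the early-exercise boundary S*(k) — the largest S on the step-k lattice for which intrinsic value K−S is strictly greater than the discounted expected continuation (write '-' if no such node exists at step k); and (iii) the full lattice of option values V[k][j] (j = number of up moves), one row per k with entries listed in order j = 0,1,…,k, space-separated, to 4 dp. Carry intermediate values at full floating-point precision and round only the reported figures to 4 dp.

Δt=0.24563, u=1.17827, d=0.84870, q=0.50867, disc=e^(-rΔt)=0.98392
k=8 terminal: V=max(K-S,0) → 81.1355 68.2107 50.2669 25.3552 0.0000 0.0000 0.0000 0.0000 0.0000
k=7: j=0 S=39.2180 intr=75.2020 cont=73.3620 V=75.2020[EX]; j=1 S=54.4470 intr=59.9730 cont=58.1331 V=59.9730[EX]; j=2 S=75.5896 intr=38.8304 cont=36.9905 V=38.8304[EX]; j=3 S=104.9422 intr=9.4778 cont=12.2574 V=12.2574[hold]; j=4 S=145.6928 intr=0.0000 cont=0.0000 V=0.0000[hold]; j=5 S=202.2676 intr=0.0000 cont=0.0000 V=0.0000[hold]; j=6 S=280.8112 intr=0.0000 cont=0.0000 V=0.0000[hold]; j=7 S=389.8544 intr=0.0000 cont=0.0000 V=0.0000[hold]  S*(7)=75.5896
k=6: j=0 S=46.2093 intr=68.2107 cont=66.3707 V=68.2107[EX]; j=1 S=64.1531 intr=50.2669 cont=48.4269 V=50.2669[EX]; j=2 S=89.0648 intr=25.3552 cont=24.9064 V=25.3552[EX]; j=3 S=123.6500 intr=0.0000 cont=5.9256 V=5.9256[hold]; j=4 S=171.6652 intr=0.0000 cont=0.0000 V=0.0000[hold]; j=5 S=238.3254 intr=0.0000 cont=0.0000 V=0.0000[hold]; j=6 S=330.8708 intr=0.0000 cont=0.0000 V=0.0000[hold]  S*(6)=89.0648
k=5: j=0 S=54.4470 intr=59.9730 cont=58.1331 V=59.9730[EX]; j=1 S=75.5896 intr=38.8304 cont=36.9905 V=38.8304[EX]; j=2 S=104.9422 intr=9.4778 cont=15.2231 V=15.2231[hold]; j=3 S=145.6928 intr=0.0000 cont=2.8646 V=2.8646[hold]; j=4 S=202.2676 intr=0.0000 cont=0.0000 V=0.0000[hold]; j=5 S=280.8112 intr=0.0000 cont=0.0000 V=0.0000[hold]  S*(5)=75.5896
k=4: j=0 S=64.1531 intr=50.2669 cont=48.4269 V=50.2669[EX]; j=1 S=89.0648 intr=25.3552 cont=26.3908 V=26.3908[hold]; j=2 S=123.6500 intr=0.0000 cont=8.7930 V=8.7930[hold]; j=3 S=171.6652 intr=0.0000 cont=1.3848 V=1.3848[hold]; j=4 S=238.3254 intr=0.0000 cont=0.0000 V=0.0000[hold]  S*(4)=64.1531
k=3: j=0 S=75.5896 intr=38.8304 cont=37.5088 V=38.8304[EX]; j=1 S=104.9422 intr=9.4778 cont=17.1588 V=17.1588[hold]; j=2 S=145.6928 intr=0.0000 cont=4.9439 V=4.9439[hold]; j=3 S=202.2676 intr=0.0000 cont=0.6695 V=0.6695[hold]  S*(3)=75.5896
k=2: j=0 S=89.0648 intr=25.3552 cont=27.3596 V=27.3596[hold]; j=1 S=123.6500 intr=0.0000 cont=10.7694 V=10.7694[hold]; j=2 S=171.6652 intr=0.0000 cont=2.7251 V=2.7251[hold]  S*(2)=-
k=1: j=0 S=104.9422 intr=9.4778 cont=18.6164 V=18.6164[hold]; j=1 S=145.6928 intr=0.0000 cont=6.5701 V=6.5701[hold]  S*(1)=-
k=0: j=0 S=123.6500 intr=0.0000 cont=12.2880 V=12.2880[hold]  S*(0)=-

price = 12.2880
boundary = - - - 75.5896 64.1531 75.5896 89.0648 75.5896
tree:
12.2880
18.6164 6.5701
27.3596 10.7694 2.7251
38.8304 17.1588 4.9439 0.6695
50.2669 26.3908 8.7930 1.3848 0.0000
59.9730 38.8304 15.2231 2.8646 0.0000 0.0000
68.2107 50.2669 25.3552 5.9256 0.0000 0.0000 0.0000
75.2020 59.9730 38.8304 12.2574 0.0000 0.0000 0.0000 0.0000
81.1355 68.2107 50.2669 25.3552 0.0000 0.0000 0.0000 0.0000 0.0000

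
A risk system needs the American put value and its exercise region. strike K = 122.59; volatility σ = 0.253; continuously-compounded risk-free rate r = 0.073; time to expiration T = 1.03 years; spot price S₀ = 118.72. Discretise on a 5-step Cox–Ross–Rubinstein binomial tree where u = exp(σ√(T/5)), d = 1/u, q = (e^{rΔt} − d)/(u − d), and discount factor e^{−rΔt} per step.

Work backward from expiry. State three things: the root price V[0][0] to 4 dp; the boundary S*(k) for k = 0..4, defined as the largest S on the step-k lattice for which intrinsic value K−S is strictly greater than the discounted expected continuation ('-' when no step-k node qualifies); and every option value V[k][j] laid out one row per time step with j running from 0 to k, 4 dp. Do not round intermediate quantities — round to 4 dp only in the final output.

Δt=0.20600, u=1.12168, d=0.89152, q=0.53715, disc=e^(-rΔt)=0.98507
k=5 terminal: V=max(K-S,0) → 55.7288 38.4671 16.7490 0.0000 0.0000 0.0000
k=4: j=0 S=74.9971 intr=47.5929 cont=45.7632 V=47.5929[EX]; j=1 S=94.3592 intr=28.2308 cont=26.4011 V=28.2308[EX]; j=2 S=118.7200 intr=3.8700 cont=7.6365 V=7.6365[hold]; j=3 S=149.3701 intr=0.0000 cont=0.0000 V=0.0000[hold]; j=4 S=187.9332 intr=0.0000 cont=0.0000 V=0.0000[hold]  S*(4)=94.3592
k=3: j=0 S=84.1229 intr=38.4671 cont=36.6374 V=38.4671[EX]; j=1 S=105.8410 intr=16.7490 cont=16.9123 V=16.9123[hold]; j=2 S=133.1661 intr=0.0000 cont=3.4818 V=3.4818[hold]; j=3 S=167.5458 intr=0.0000 cont=0.0000 V=0.0000[hold]  S*(3)=84.1229
k=2: j=0 S=94.3592 intr=28.2308 cont=26.4875 V=28.2308[EX]; j=1 S=118.7200 intr=3.8700 cont=9.5533 V=9.5533[hold]; j=2 S=149.3701 intr=0.0000 cont=1.5875 V=1.5875[hold]  S*(2)=94.3592
k=1: j=0 S=105.8410 intr=16.7490 cont=17.9265 V=17.9265[hold]; j=1 S=133.1661 intr=0.0000 cont=5.1957 V=5.1957[hold]  S*(1)=-
k=0: j=0 S=118.7200 intr=3.8700 cont=10.9226 V=10.9226[hold]  S*(0)=-

price = 10.9226
boundary = - - 94.3592 84.1229 94.3592
tree:
10.9226
17.9265 5.1957
28.2308 9.5533 1.5875
38.4671 16.9123 3.4818 0.0000
47.5929 28.2308 7.6365 0.0000 0.0000
55.7288 38.4671 16.7490 0.0000 0.0000 0.0000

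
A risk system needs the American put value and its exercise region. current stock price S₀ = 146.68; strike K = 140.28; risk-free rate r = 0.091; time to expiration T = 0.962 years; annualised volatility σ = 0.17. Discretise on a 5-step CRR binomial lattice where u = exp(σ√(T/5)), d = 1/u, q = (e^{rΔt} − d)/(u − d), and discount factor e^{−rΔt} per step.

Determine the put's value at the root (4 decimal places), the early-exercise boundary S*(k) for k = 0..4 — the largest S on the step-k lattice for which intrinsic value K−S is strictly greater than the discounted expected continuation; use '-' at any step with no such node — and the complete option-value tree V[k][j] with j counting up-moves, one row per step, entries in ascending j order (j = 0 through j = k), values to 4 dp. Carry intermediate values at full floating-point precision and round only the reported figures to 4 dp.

price = 3.5904
boundary = - - 126.3578 117.2783 126.3578
tree:
3.5904
7.1908 1.2928
13.9222 2.9092 0.2520
23.0017 6.4361 0.6406 0.0000
31.4288 13.9222 1.6284 0.0000 0.0000
39.2503 23.0017 4.1398 0.0000 0.0000 0.0000

params: Δt=0.19240 u=1.07742 d=0.92814 q=0.59969 e^(-rΔt)=0.98264
t_5 payoffs: 39.2503 23.0017 4.1398 0.0000 0.0000 0.0000
t_4: node(4,0) S=108.8512 payoff=31.4288 vs cont=28.9941 → 31.4288 [stop]  node(4,1) S=126.3578 payoff=13.9222 vs cont=11.4875 → 13.9222 [stop]  node(4,2) S=146.6800 payoff=0.0000 vs cont=1.6284 → 1.6284 [wait]  node(4,3) S=170.2706 payoff=0.0000 vs cont=0.0000 → 0.0000 [wait]  node(4,4) S=197.6553 payoff=0.0000 vs cont=0.0000 → 0.0000 [wait]  ⇒ S*(4)=126.3578
t_3: node(3,0) S=117.2783 payoff=23.0017 vs cont=20.5670 → 23.0017 [stop]  node(3,1) S=136.1402 payoff=4.1398 vs cont=6.4361 → 6.4361 [wait]  node(3,2) S=158.0357 payoff=0.0000 vs cont=0.6406 → 0.6406 [wait]  node(3,3) S=183.4527 payoff=0.0000 vs cont=0.0000 → 0.0000 [wait]  ⇒ S*(3)=117.2783
t_2: node(2,0) S=126.3578 payoff=13.9222 vs cont=12.8406 → 13.9222 [stop]  node(2,1) S=146.6800 payoff=0.0000 vs cont=2.9092 → 2.9092 [wait]  node(2,2) S=170.2706 payoff=0.0000 vs cont=0.2520 → 0.2520 [wait]  ⇒ S*(2)=126.3578
t_1: node(1,0) S=136.1402 payoff=4.1398 vs cont=7.1908 → 7.1908 [wait]  node(1,1) S=158.0357 payoff=0.0000 vs cont=1.2928 → 1.2928 [wait]  ⇒ S*(1)=-
t_0: node(0,0) S=146.6800 payoff=0.0000 vs cont=3.5904 → 3.5904 [wait]  ⇒ S*(0)=-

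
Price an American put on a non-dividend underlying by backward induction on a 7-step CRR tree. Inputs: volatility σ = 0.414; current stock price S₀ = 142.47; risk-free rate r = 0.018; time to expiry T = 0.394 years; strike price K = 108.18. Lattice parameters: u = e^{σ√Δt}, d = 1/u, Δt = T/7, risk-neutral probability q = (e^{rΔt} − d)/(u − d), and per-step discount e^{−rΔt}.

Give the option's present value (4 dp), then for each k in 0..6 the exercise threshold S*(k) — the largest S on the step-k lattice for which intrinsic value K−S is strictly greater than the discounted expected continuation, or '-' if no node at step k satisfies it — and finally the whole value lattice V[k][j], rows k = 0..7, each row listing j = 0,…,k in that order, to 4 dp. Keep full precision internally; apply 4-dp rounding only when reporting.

Δt=0.05629, u=1.10321, d=0.90645, q=0.48062, disc=e^(-rΔt)=0.99899
k=7 terminal: V=max(K-S,0) → 36.5444 20.9950 2.0705 0.0000 0.0000 0.0000 0.0000 0.0000
k=6: j=0 S=79.0288 intr=29.1512 cont=29.0417 V=29.1512[EX]; j=1 S=96.1829 intr=11.9971 cont=11.8875 V=11.9971[EX]; j=2 S=117.0606 intr=0.0000 cont=1.0743 V=1.0743[hold]; j=3 S=142.4700 intr=0.0000 cont=0.0000 V=0.0000[hold]; j=4 S=173.3948 intr=0.0000 cont=0.0000 V=0.0000[hold]; j=5 S=211.0323 intr=0.0000 cont=0.0000 V=0.0000[hold]; j=6 S=256.8393 intr=0.0000 cont=0.0000 V=0.0000[hold]  S*(6)=96.1829
k=5: j=0 S=87.1850 intr=20.9950 cont=20.8855 V=20.9950[EX]; j=1 S=106.1095 intr=2.0705 cont=6.7406 V=6.7406[hold]; j=2 S=129.1419 intr=0.0000 cont=0.5574 V=0.5574[hold]; j=3 S=157.1737 intr=0.0000 cont=0.0000 V=0.0000[hold]; j=4 S=191.2901 intr=0.0000 cont=0.0000 V=0.0000[hold]; j=5 S=232.8119 intr=0.0000 cont=0.0000 V=0.0000[hold]  S*(5)=87.1850
k=4: j=0 S=96.1829 intr=11.9971 cont=14.1298 V=14.1298[hold]; j=1 S=117.0606 intr=0.0000 cont=3.7650 V=3.7650[hold]; j=2 S=142.4700 intr=0.0000 cont=0.2892 V=0.2892[hold]; j=3 S=173.3948 intr=0.0000 cont=0.0000 V=0.0000[hold]; j=4 S=211.0323 intr=0.0000 cont=0.0000 V=0.0000[hold]  S*(4)=-
k=3: j=0 S=106.1095 intr=2.0705 cont=9.1390 V=9.1390[hold]; j=1 S=129.1419 intr=0.0000 cont=2.0924 V=2.0924[hold]; j=2 S=157.1737 intr=0.0000 cont=0.1501 V=0.1501[hold]; j=3 S=191.2901 intr=0.0000 cont=0.0000 V=0.0000[hold]  S*(3)=-
k=2: j=0 S=117.0606 intr=0.0000 cont=5.7465 V=5.7465[hold]; j=1 S=142.4700 intr=0.0000 cont=1.1577 V=1.1577[hold]; j=2 S=173.3948 intr=0.0000 cont=0.0779 V=0.0779[hold]  S*(2)=-
k=1: j=0 S=129.1419 intr=0.0000 cont=3.5374 V=3.5374[hold]; j=1 S=157.1737 intr=0.0000 cont=0.6381 V=0.6381[hold]  S*(1)=-
k=0: j=0 S=142.4700 intr=0.0000 cont=2.1418 V=2.1418[hold]  S*(0)=-

price = 2.1418
boundary = - - - - - 87.1850 96.1829
tree:
2.1418
3.5374 0.6381
5.7465 1.1577 0.0779
9.1390 2.0924 0.1501 0.0000
14.1298 3.7650 0.2892 0.0000 0.0000
20.9950 6.7406 0.5574 0.0000 0.0000 0.0000
29.1512 11.9971 1.0743 0.0000 0.0000 0.0000 0.0000
36.5444 20.9950 2.0705 0.0000 0.0000 0.0000 0.0000 0.0000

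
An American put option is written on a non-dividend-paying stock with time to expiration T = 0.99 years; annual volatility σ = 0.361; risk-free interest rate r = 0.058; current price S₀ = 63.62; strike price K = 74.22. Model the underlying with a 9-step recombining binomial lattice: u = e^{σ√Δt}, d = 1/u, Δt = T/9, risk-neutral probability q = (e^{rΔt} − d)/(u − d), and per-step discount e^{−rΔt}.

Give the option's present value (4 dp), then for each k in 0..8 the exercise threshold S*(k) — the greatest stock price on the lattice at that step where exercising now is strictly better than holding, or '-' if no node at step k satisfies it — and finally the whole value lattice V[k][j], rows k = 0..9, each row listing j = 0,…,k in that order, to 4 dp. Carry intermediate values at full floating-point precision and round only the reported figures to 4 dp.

params: Δt=0.11000 u=1.12719 d=0.88716 q=0.49677 e^(-rΔt)=0.99364
t_9 payoffs: 52.5624 46.7026 39.2575 29.7979 17.7789 2.5080 0.0000 0.0000 0.0000 0.0000
t_8: node(8,0) S=24.4123 payoff=49.8077 vs cont=49.3357 → 49.8077 [stop]  node(8,1) S=31.0174 payoff=43.2026 vs cont=42.7306 → 43.2026 [stop]  node(8,2) S=39.4095 payoff=34.8105 vs cont=34.3385 → 34.8105 [stop]  node(8,3) S=50.0723 payoff=24.1477 vs cont=23.6757 → 24.1477 [stop]  node(8,4) S=63.6200 payoff=10.6000 vs cont=10.1280 → 10.6000 [stop]  node(8,5) S=80.8332 payoff=0.0000 vs cont=1.2541 → 1.2541 [wait]  node(8,6) S=102.7037 payoff=0.0000 vs cont=0.0000 → 0.0000 [wait]  node(8,7) S=130.4916 payoff=0.0000 vs cont=0.0000 → 0.0000 [wait]  node(8,8) S=165.7978 payoff=0.0000 vs cont=0.0000 → 0.0000 [wait]  ⇒ S*(8)=63.6200
t_7: node(7,0) S=27.5174 payoff=46.7026 vs cont=46.2306 → 46.7026 [stop]  node(7,1) S=34.9625 payoff=39.2575 vs cont=38.7854 → 39.2575 [stop]  node(7,2) S=44.4221 payoff=29.7979 vs cont=29.3259 → 29.7979 [stop]  node(7,3) S=56.4411 payoff=17.7789 vs cont=17.3069 → 17.7789 [stop]  node(7,4) S=71.7120 payoff=2.5080 vs cont=5.9194 → 5.9194 [wait]  node(7,5) S=91.1146 payoff=0.0000 vs cont=0.6271 → 0.6271 [wait]  node(7,6) S=115.7669 payoff=0.0000 vs cont=0.0000 → 0.0000 [wait]  node(7,7) S=147.0892 payoff=0.0000 vs cont=0.0000 → 0.0000 [wait]  ⇒ S*(7)=56.4411
t_6: node(6,0) S=31.0174 payoff=43.2026 vs cont=42.7306 → 43.2026 [stop]  node(6,1) S=39.4095 payoff=34.8105 vs cont=34.3385 → 34.8105 [stop]  node(6,2) S=50.0723 payoff=24.1477 vs cont=23.6757 → 24.1477 [stop]  node(6,3) S=63.6200 payoff=10.6000 vs cont=11.8119 → 11.8119 [wait]  node(6,4) S=80.8332 payoff=0.0000 vs cont=3.2694 → 3.2694 [wait]  node(6,5) S=102.7037 payoff=0.0000 vs cont=0.3136 → 0.3136 [wait]  node(6,6) S=130.4916 payoff=0.0000 vs cont=0.0000 → 0.0000 [wait]  ⇒ S*(6)=50.0723
t_5: node(5,0) S=34.9625 payoff=39.2575 vs cont=38.7854 → 39.2575 [stop]  node(5,1) S=44.4221 payoff=29.7979 vs cont=29.3259 → 29.7979 [stop]  node(5,2) S=56.4411 payoff=17.7789 vs cont=17.9051 → 17.9051 [wait]  node(5,3) S=71.7120 payoff=2.5080 vs cont=7.5201 → 7.5201 [wait]  node(5,4) S=91.1146 payoff=0.0000 vs cont=1.7896 → 1.7896 [wait]  node(5,5) S=115.7669 payoff=0.0000 vs cont=0.1568 → 0.1568 [wait]  ⇒ S*(5)=44.4221
t_4: node(4,0) S=39.4095 payoff=34.8105 vs cont=34.3385 → 34.8105 [stop]  node(4,1) S=50.0723 payoff=24.1477 vs cont=23.7380 → 24.1477 [stop]  node(4,2) S=63.6200 payoff=10.6000 vs cont=12.6651 → 12.6651 [wait]  node(4,3) S=80.8332 payoff=0.0000 vs cont=4.6436 → 4.6436 [wait]  node(4,4) S=102.7037 payoff=0.0000 vs cont=0.9722 → 0.9722 [wait]  ⇒ S*(4)=50.0723
t_3: node(3,0) S=44.4221 payoff=29.7979 vs cont=29.3259 → 29.7979 [stop]  node(3,1) S=56.4411 payoff=17.7789 vs cont=18.3262 → 18.3262 [wait]  node(3,2) S=71.7120 payoff=2.5080 vs cont=8.6251 → 8.6251 [wait]  node(3,3) S=91.1146 payoff=0.0000 vs cont=2.8019 → 2.8019 [wait]  ⇒ S*(3)=44.4221
t_2: node(2,0) S=50.0723 payoff=24.1477 vs cont=23.9459 → 24.1477 [stop]  node(2,1) S=63.6200 payoff=10.6000 vs cont=13.4211 → 13.4211 [wait]  node(2,2) S=80.8332 payoff=0.0000 vs cont=5.6958 → 5.6958 [wait]  ⇒ S*(2)=50.0723
t_1: node(1,0) S=56.4411 payoff=17.7789 vs cont=18.6994 → 18.6994 [wait]  node(1,1) S=71.7120 payoff=2.5080 vs cont=9.5225 → 9.5225 [wait]  ⇒ S*(1)=-
t_0: node(0,0) S=63.6200 payoff=10.6000 vs cont=14.0507 → 14.0507 [wait]  ⇒ S*(0)=-

price = 14.0507
boundary = - - 50.0723 44.4221 50.0723 44.4221 50.0723 56.4411 63.6200
tree:
14.0507
18.6994 9.5225
24.1477 13.4211 5.6958
29.7979 18.3262 8.6251 2.8019
34.8105 24.1477 12.6651 4.6436 0.9722
39.2575 29.7979 17.9051 7.5201 1.7896 0.1568
43.2026 34.8105 24.1477 11.8119 3.2694 0.3136 0.0000
46.7026 39.2575 29.7979 17.7789 5.9194 0.6271 0.0000 0.0000
49.8077 43.2026 34.8105 24.1477 10.6000 1.2541 0.0000 0.0000 0.0000
52.5624 46.7026 39.2575 29.7979 17.7789 2.5080 0.0000 0.0000 0.0000 0.0000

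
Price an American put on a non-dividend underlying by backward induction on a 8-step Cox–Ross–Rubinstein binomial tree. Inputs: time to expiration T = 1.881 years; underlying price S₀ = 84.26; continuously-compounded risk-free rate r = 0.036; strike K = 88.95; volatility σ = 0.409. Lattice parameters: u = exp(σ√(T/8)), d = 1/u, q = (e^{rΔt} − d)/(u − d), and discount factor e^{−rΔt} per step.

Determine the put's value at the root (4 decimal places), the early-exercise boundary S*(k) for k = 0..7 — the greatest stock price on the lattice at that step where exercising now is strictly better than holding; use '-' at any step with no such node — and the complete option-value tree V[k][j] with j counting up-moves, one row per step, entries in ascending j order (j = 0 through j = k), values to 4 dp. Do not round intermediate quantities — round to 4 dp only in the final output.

Δt=0.23513  u=1.21936  d=0.82011  q=0.47187  discount=0.99157
step 8 (expiry): payoffs max(K−S,0) = 71.7084 63.3147 50.8347 32.2791 4.6900 0.0000 0.0000 0.0000 0.0000
step 7: (k=7,j=0): S=21.0236, (K−S)⁺=67.9264, hold=67.1766 ⇒ V=67.9264 exercise | (k=7,j=1): S=31.2586, (K−S)⁺=57.6914, hold=56.9417 ⇒ V=57.6914 exercise | (k=7,j=2): S=46.4761, (K−S)⁺=42.4739, hold=41.7241 ⇒ V=42.4739 exercise | (k=7,j=3): S=69.1021, (K−S)⁺=19.8479, hold=19.0982 ⇒ V=19.8479 exercise | (k=7,j=4): S=102.7429, (K−S)⁺=0.0000, hold=2.4560 ⇒ V=2.4560 continue | (k=7,j=5): S=152.7612, (K−S)⁺=0.0000, hold=0.0000 ⇒ V=0.0000 continue | (k=7,j=6): S=227.1297, (K−S)⁺=0.0000, hold=0.0000 ⇒ V=0.0000 continue | (k=7,j=7): S=337.7031, (K−S)⁺=0.0000, hold=0.0000 ⇒ V=0.0000 continue  boundary S*=69.1021
step 6: (k=6,j=0): S=25.6353, (K−S)⁺=63.3147, hold=62.5650 ⇒ V=63.3147 exercise | (k=6,j=1): S=38.1153, (K−S)⁺=50.8347, hold=50.0850 ⇒ V=50.8347 exercise | (k=6,j=2): S=56.6709, (K−S)⁺=32.2791, hold=31.5293 ⇒ V=32.2791 exercise | (k=6,j=3): S=84.2600, (K−S)⁺=4.6900, hold=11.5431 ⇒ V=11.5431 continue | (k=6,j=4): S=125.2802, (K−S)⁺=0.0000, hold=1.2862 ⇒ V=1.2862 continue | (k=6,j=5): S=186.2703, (K−S)⁺=0.0000, hold=0.0000 ⇒ V=0.0000 continue | (k=6,j=6): S=276.9520, (K−S)⁺=0.0000, hold=0.0000 ⇒ V=0.0000 continue  boundary S*=56.6709
step 5: (k=5,j=0): S=31.2586, (K−S)⁺=57.6914, hold=56.9417 ⇒ V=57.6914 exercise | (k=5,j=1): S=46.4761, (K−S)⁺=42.4739, hold=41.7241 ⇒ V=42.4739 exercise | (k=5,j=2): S=69.1021, (K−S)⁺=19.8479, hold=22.3047 ⇒ V=22.3047 continue | (k=5,j=3): S=102.7429, (K−S)⁺=0.0000, hold=6.6466 ⇒ V=6.6466 continue | (k=5,j=4): S=152.7612, (K−S)⁺=0.0000, hold=0.6735 ⇒ V=0.6735 continue | (k=5,j=5): S=227.1297, (K−S)⁺=0.0000, hold=0.0000 ⇒ V=0.0000 continue  boundary S*=46.4761
step 4: (k=4,j=0): S=38.1153, (K−S)⁺=50.8347, hold=50.0850 ⇒ V=50.8347 exercise | (k=4,j=1): S=56.6709, (K−S)⁺=32.2791, hold=32.6788 ⇒ V=32.6788 continue | (k=4,j=2): S=84.2600, (K−S)⁺=4.6900, hold=14.7904 ⇒ V=14.7904 continue | (k=4,j=3): S=125.2802, (K−S)⁺=0.0000, hold=3.7958 ⇒ V=3.7958 continue | (k=4,j=4): S=186.2703, (K−S)⁺=0.0000, hold=0.3527 ⇒ V=0.3527 continue  boundary S*=38.1153
step 3: (k=3,j=0): S=46.4761, (K−S)⁺=42.4739, hold=41.9112 ⇒ V=42.4739 exercise | (k=3,j=1): S=69.1021, (K−S)⁺=19.8479, hold=24.0335 ⇒ V=24.0335 continue | (k=3,j=2): S=102.7429, (K−S)⁺=0.0000, hold=9.5214 ⇒ V=9.5214 continue | (k=3,j=3): S=152.7612, (K−S)⁺=0.0000, hold=2.1528 ⇒ V=2.1528 continue  boundary S*=46.4761
step 2: (k=2,j=0): S=56.6709, (K−S)⁺=32.2791, hold=33.4877 ⇒ V=33.4877 continue | (k=2,j=1): S=84.2600, (K−S)⁺=4.6900, hold=17.0408 ⇒ V=17.0408 continue | (k=2,j=2): S=125.2802, (K−S)⁺=0.0000, hold=5.9934 ⇒ V=5.9934 continue  boundary S*=-
step 1: (k=1,j=0): S=69.1021, (K−S)⁺=19.8479, hold=25.5100 ⇒ V=25.5100 continue | (k=1,j=1): S=102.7429, (K−S)⁺=0.0000, hold=11.7282 ⇒ V=11.7282 continue  boundary S*=-
step 0: (k=0,j=0): S=84.2600, (K−S)⁺=4.6900, hold=18.8465 ⇒ V=18.8465 continue  boundary S*=-

price = 18.8465
boundary = - - - 46.4761 38.1153 46.4761 56.6709 69.1021
tree:
18.8465
25.5100 11.7282
33.4877 17.0408 5.9934
42.4739 24.0335 9.5214 2.1528
50.8347 32.6788 14.7904 3.7958 0.3527
57.6914 42.4739 22.3047 6.6466 0.6735 0.0000
63.3147 50.8347 32.2791 11.5431 1.2862 0.0000 0.0000
67.9264 57.6914 42.4739 19.8479 2.4560 0.0000 0.0000 0.0000
71.7084 63.3147 50.8347 32.2791 4.6900 0.0000 0.0000 0.0000 0.0000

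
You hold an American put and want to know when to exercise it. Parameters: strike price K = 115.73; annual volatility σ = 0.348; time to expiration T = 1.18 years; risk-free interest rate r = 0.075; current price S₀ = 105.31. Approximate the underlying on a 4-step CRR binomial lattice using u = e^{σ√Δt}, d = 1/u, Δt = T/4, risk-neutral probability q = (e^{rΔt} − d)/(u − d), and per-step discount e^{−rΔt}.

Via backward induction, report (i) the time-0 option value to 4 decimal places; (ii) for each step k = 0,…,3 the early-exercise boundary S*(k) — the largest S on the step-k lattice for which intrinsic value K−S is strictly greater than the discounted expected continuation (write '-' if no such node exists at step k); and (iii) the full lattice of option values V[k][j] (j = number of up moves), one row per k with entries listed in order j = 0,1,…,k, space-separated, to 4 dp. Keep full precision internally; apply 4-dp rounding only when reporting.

Δt=0.29500  u=1.20806  d=0.82778  q=0.51172  discount=0.97812
step 4 (expiry): payoffs max(K−S,0) = 66.2851 43.5702 10.4200 0.0000 0.0000
step 3: (k=3,j=0): S=59.7322, (K−S)⁺=55.9978, hold=53.4654 ⇒ V=55.9978 exercise | (k=3,j=1): S=87.1731, (K−S)⁺=28.5569, hold=26.0245 ⇒ V=28.5569 exercise | (k=3,j=2): S=127.2204, (K−S)⁺=0.0000, hold=4.9766 ⇒ V=4.9766 continue | (k=3,j=3): S=185.6653, (K−S)⁺=0.0000, hold=0.0000 ⇒ V=0.0000 continue  boundary S*=87.1731
step 2: (k=2,j=0): S=72.1598, (K−S)⁺=43.5702, hold=41.0378 ⇒ V=43.5702 exercise | (k=2,j=1): S=105.3100, (K−S)⁺=10.4200, hold=16.1296 ⇒ V=16.1296 continue | (k=2,j=2): S=153.6893, (K−S)⁺=0.0000, hold=2.3768 ⇒ V=2.3768 continue  boundary S*=72.1598
step 1: (k=1,j=0): S=87.1731, (K−S)⁺=28.5569, hold=28.8822 ⇒ V=28.8822 continue | (k=1,j=1): S=127.2204, (K−S)⁺=0.0000, hold=8.8931 ⇒ V=8.8931 continue  boundary S*=-
step 0: (k=0,j=0): S=105.3100, (K−S)⁺=10.4200, hold=18.2453 ⇒ V=18.2453 continue  boundary S*=-

price = 18.2453
boundary = - - 72.1598 87.1731
tree:
18.2453
28.8822 8.8931
43.5702 16.1296 2.3768
55.9978 28.5569 4.9766 0.0000
66.2851 43.5702 10.4200 0.0000 0.0000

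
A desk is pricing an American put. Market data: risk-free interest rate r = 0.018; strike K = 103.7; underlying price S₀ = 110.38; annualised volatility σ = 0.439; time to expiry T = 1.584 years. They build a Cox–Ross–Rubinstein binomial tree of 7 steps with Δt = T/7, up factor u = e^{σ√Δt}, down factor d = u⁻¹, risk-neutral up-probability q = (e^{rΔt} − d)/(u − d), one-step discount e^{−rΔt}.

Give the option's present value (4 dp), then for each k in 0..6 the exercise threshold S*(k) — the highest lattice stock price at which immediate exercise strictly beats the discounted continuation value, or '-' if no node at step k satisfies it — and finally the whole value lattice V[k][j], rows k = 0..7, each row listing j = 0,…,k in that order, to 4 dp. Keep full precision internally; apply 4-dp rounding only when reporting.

price = 19.4464
boundary = - - - - 47.8757 58.9942 72.6947
tree:
19.4464
26.6259 11.1127
35.3732 16.4985 4.8300
45.3597 23.8555 7.9282 1.2019
55.8243 33.3644 12.8009 2.2253 0.0000
64.8473 44.7058 20.2234 4.1200 0.0000 0.0000
72.1697 55.8243 31.0053 7.6280 0.0000 0.0000 0.0000
78.1121 64.8473 44.7058 14.1230 0.0000 0.0000 0.0000 0.0000

Δt=0.22629, u=1.23224, d=0.81153, q=0.45768, disc=e^(-rΔt)=0.99594
k=7 terminal: V=max(K-S,0) → 78.1121 64.8473 44.7058 14.1230 0.0000 0.0000 0.0000 0.0000
k=6: j=0 S=31.5303 intr=72.1697 cont=71.7482 V=72.1697[EX]; j=1 S=47.8757 intr=55.8243 cont=55.4028 V=55.8243[EX]; j=2 S=72.6947 intr=31.0053 cont=30.5838 V=31.0053[EX]; j=3 S=110.3800 intr=0.0000 cont=7.6280 V=7.6280[hold]; j=4 S=167.6015 intr=0.0000 cont=0.0000 V=0.0000[hold]; j=5 S=254.4869 intr=0.0000 cont=0.0000 V=0.0000[hold]; j=6 S=386.4141 intr=0.0000 cont=0.0000 V=0.0000[hold]  S*(6)=72.6947
k=5: j=0 S=38.8527 intr=64.8473 cont=64.4257 V=64.8473[EX]; j=1 S=58.9942 intr=44.7058 cont=44.2843 V=44.7058[EX]; j=2 S=89.5770 intr=14.1230 cont=20.2234 V=20.2234[hold]; j=3 S=136.0142 intr=0.0000 cont=4.1200 V=4.1200[hold]; j=4 S=206.5245 intr=0.0000 cont=0.0000 V=0.0000[hold]; j=5 S=313.5878 intr=0.0000 cont=0.0000 V=0.0000[hold]  S*(5)=58.9942
k=4: j=0 S=47.8757 intr=55.8243 cont=55.4028 V=55.8243[EX]; j=1 S=72.6947 intr=31.0053 cont=33.3644 V=33.3644[hold]; j=2 S=110.3800 intr=0.0000 cont=12.8009 V=12.8009[hold]; j=3 S=167.6015 intr=0.0000 cont=2.2253 V=2.2253[hold]; j=4 S=254.4869 intr=0.0000 cont=0.0000 V=0.0000[hold]  S*(4)=47.8757
k=3: j=0 S=58.9942 intr=44.7058 cont=45.3597 V=45.3597[hold]; j=1 S=89.5770 intr=14.1230 cont=23.8555 V=23.8555[hold]; j=2 S=136.0142 intr=0.0000 cont=7.9282 V=7.9282[hold]; j=3 S=206.5245 intr=0.0000 cont=1.2019 V=1.2019[hold]  S*(3)=-
k=2: j=0 S=72.6947 intr=31.0053 cont=35.3732 V=35.3732[hold]; j=1 S=110.3800 intr=0.0000 cont=16.4985 V=16.4985[hold]; j=2 S=167.6015 intr=0.0000 cont=4.8300 V=4.8300[hold]  S*(2)=-
k=1: j=0 S=89.5770 intr=14.1230 cont=26.6259 V=26.6259[hold]; j=1 S=136.0142 intr=0.0000 cont=11.1127 V=11.1127[hold]  S*(1)=-
k=0: j=0 S=110.3800 intr=0.0000 cont=19.4464 V=19.4464[hold]  S*(0)=-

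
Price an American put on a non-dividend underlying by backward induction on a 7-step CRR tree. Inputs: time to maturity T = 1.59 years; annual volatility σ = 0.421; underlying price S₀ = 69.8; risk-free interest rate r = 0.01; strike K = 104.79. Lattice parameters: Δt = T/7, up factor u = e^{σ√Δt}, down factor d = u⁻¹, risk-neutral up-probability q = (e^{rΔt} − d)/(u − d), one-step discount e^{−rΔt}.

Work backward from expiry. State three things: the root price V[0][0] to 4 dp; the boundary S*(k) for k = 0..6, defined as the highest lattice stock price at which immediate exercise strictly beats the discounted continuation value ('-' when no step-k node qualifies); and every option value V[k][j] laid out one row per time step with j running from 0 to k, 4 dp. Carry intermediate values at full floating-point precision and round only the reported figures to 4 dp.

price = 40.0892
boundary = - - - 38.2328 46.7279 57.1105 69.8000
tree:
40.0892
49.0325 29.6045
58.0742 38.4746 19.1549
66.5572 48.2292 27.0124 9.8627
73.5078 58.0621 36.7221 15.5466 3.1212
79.1949 66.5572 47.6795 23.8141 5.7467 0.0000
83.8480 73.5078 58.0621 34.9900 10.5807 0.0000 0.0000
87.6553 79.1949 66.5572 47.6795 19.4810 0.0000 0.0000 0.0000

Δt=0.22714, u=1.22219, d=0.81820, q=0.45563, disc=e^(-rΔt)=0.99773
k=7 terminal: V=max(K-S,0) → 87.6553 79.1949 66.5572 47.6795 19.4810 0.0000 0.0000 0.0000
k=6: j=0 S=20.9420 intr=83.8480 cont=83.6103 V=83.8480[EX]; j=1 S=31.2822 intr=73.5078 cont=73.2701 V=73.5078[EX]; j=2 S=46.7279 intr=58.0621 cont=57.8244 V=58.0621[EX]; j=3 S=69.8000 intr=34.9900 cont=34.7522 V=34.9900[EX]; j=4 S=104.2641 intr=0.5259 cont=10.5807 V=10.5807[hold]; j=5 S=155.7450 intr=0.0000 cont=0.0000 V=0.0000[hold]; j=6 S=232.6449 intr=0.0000 cont=0.0000 V=0.0000[hold]  S*(6)=69.8000
k=5: j=0 S=25.5951 intr=79.1949 cont=78.9571 V=79.1949[EX]; j=1 S=38.2328 intr=66.5572 cont=66.3194 V=66.5572[EX]; j=2 S=57.1105 intr=47.6795 cont=47.4418 V=47.6795[EX]; j=3 S=85.3090 intr=19.4810 cont=23.8141 V=23.8141[hold]; j=4 S=127.4308 intr=0.0000 cont=5.7467 V=5.7467[hold]; j=5 S=190.3504 intr=0.0000 cont=0.0000 V=0.0000[hold]  S*(5)=57.1105
k=4: j=0 S=31.2822 intr=73.5078 cont=73.2701 V=73.5078[EX]; j=1 S=46.7279 intr=58.0621 cont=57.8244 V=58.0621[EX]; j=2 S=69.8000 intr=34.9900 cont=36.7221 V=36.7221[hold]; j=3 S=104.2641 intr=0.5259 cont=15.5466 V=15.5466[hold]; j=4 S=155.7450 intr=0.0000 cont=3.1212 V=3.1212[hold]  S*(4)=46.7279
k=3: j=0 S=38.2328 intr=66.5572 cont=66.3194 V=66.5572[EX]; j=1 S=57.1105 intr=47.6795 cont=48.2292 V=48.2292[hold]; j=2 S=85.3090 intr=19.4810 cont=27.0124 V=27.0124[hold]; j=3 S=127.4308 intr=0.0000 cont=9.8627 V=9.8627[hold]  S*(3)=38.2328
k=2: j=0 S=46.7279 intr=58.0621 cont=58.0742 V=58.0742[hold]; j=1 S=69.8000 intr=34.9900 cont=38.4746 V=38.4746[hold]; j=2 S=104.2641 intr=0.5259 cont=19.1549 V=19.1549[hold]  S*(2)=-
k=1: j=0 S=57.1105 intr=47.6795 cont=49.0325 V=49.0325[hold]; j=1 S=85.3090 intr=19.4810 cont=29.6045 V=29.6045[hold]  S*(1)=-
k=0: j=0 S=69.8000 intr=34.9900 cont=40.0892 V=40.0892[hold]  S*(0)=-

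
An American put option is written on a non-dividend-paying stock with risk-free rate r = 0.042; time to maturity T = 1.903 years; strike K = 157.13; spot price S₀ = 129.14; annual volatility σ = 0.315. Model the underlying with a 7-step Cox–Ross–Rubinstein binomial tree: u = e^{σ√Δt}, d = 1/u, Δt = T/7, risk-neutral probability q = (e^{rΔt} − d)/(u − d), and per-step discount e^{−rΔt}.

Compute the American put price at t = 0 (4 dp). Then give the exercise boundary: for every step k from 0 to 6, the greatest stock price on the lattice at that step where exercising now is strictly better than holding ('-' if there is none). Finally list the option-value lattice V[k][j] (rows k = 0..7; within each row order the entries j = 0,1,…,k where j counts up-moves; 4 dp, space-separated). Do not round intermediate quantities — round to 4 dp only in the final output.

price = 35.2311
boundary = - - 92.9829 109.5802 92.9829 109.5802 129.1400
tree:
35.2311
48.3983 22.5544
64.1471 33.3817 11.9813
78.2305 47.5498 19.6360 4.4140
90.1808 64.1471 31.2224 8.2169 0.6189
100.3211 78.2305 47.5498 15.2134 1.2368 0.0000
108.9255 90.1808 64.1471 27.9900 2.4715 0.0000 0.0000
116.2267 100.3211 78.2305 47.5498 4.9388 0.0000 0.0000 0.0000

Δt=0.27186  u=1.17850  d=0.84854  q=0.49383  discount=0.98865
step 7 (expiry): payoffs max(K−S,0) = 116.2267 100.3211 78.2305 47.5498 4.9388 0.0000 0.0000 0.0000
step 6: (k=6,j=0): S=48.2045, (K−S)⁺=108.9255, hold=107.1416 ⇒ V=108.9255 exercise | (k=6,j=1): S=66.9492, (K−S)⁺=90.1808, hold=88.3969 ⇒ V=90.1808 exercise | (k=6,j=2): S=92.9829, (K−S)⁺=64.1471, hold=62.3632 ⇒ V=64.1471 exercise | (k=6,j=3): S=129.1400, (K−S)⁺=27.9900, hold=26.2061 ⇒ V=27.9900 exercise | (k=6,j=4): S=179.3571, (K−S)⁺=0.0000, hold=2.4715 ⇒ V=2.4715 continue | (k=6,j=5): S=249.1014, (K−S)⁺=0.0000, hold=0.0000 ⇒ V=0.0000 continue | (k=6,j=6): S=345.9664, (K−S)⁺=0.0000, hold=0.0000 ⇒ V=0.0000 continue  boundary S*=129.1400
step 5: (k=5,j=0): S=56.8089, (K−S)⁺=100.3211, hold=98.5372 ⇒ V=100.3211 exercise | (k=5,j=1): S=78.8995, (K−S)⁺=78.2305, hold=76.4466 ⇒ V=78.2305 exercise | (k=5,j=2): S=109.5802, (K−S)⁺=47.5498, hold=45.7659 ⇒ V=47.5498 exercise | (k=5,j=3): S=152.1912, (K−S)⁺=4.9388, hold=15.2134 ⇒ V=15.2134 continue | (k=5,j=4): S=211.3719, (K−S)⁺=0.0000, hold=1.2368 ⇒ V=1.2368 continue | (k=5,j=5): S=293.5655, (K−S)⁺=0.0000, hold=0.0000 ⇒ V=0.0000 continue  boundary S*=109.5802
step 4: (k=4,j=0): S=66.9492, (K−S)⁺=90.1808, hold=88.3969 ⇒ V=90.1808 exercise | (k=4,j=1): S=92.9829, (K−S)⁺=64.1471, hold=62.3632 ⇒ V=64.1471 exercise | (k=4,j=2): S=129.1400, (K−S)⁺=27.9900, hold=31.2224 ⇒ V=31.2224 continue | (k=4,j=3): S=179.3571, (K−S)⁺=0.0000, hold=8.2169 ⇒ V=8.2169 continue | (k=4,j=4): S=249.1014, (K−S)⁺=0.0000, hold=0.6189 ⇒ V=0.6189 continue  boundary S*=92.9829
step 3: (k=3,j=0): S=78.8995, (K−S)⁺=78.2305, hold=76.4466 ⇒ V=78.2305 exercise | (k=3,j=1): S=109.5802, (K−S)⁺=47.5498, hold=47.3441 ⇒ V=47.5498 exercise | (k=3,j=2): S=152.1912, (K−S)⁺=4.9388, hold=19.6360 ⇒ V=19.6360 continue | (k=3,j=3): S=211.3719, (K−S)⁺=0.0000, hold=4.4140 ⇒ V=4.4140 continue  boundary S*=109.5802
step 2: (k=2,j=0): S=92.9829, (K−S)⁺=64.1471, hold=62.3632 ⇒ V=64.1471 exercise | (k=2,j=1): S=129.1400, (K−S)⁺=27.9900, hold=33.3817 ⇒ V=33.3817 continue | (k=2,j=2): S=179.3571, (K−S)⁺=0.0000, hold=11.9813 ⇒ V=11.9813 continue  boundary S*=92.9829
step 1: (k=1,j=0): S=109.5802, (K−S)⁺=47.5498, hold=48.3983 ⇒ V=48.3983 continue | (k=1,j=1): S=152.1912, (K−S)⁺=4.9388, hold=22.5544 ⇒ V=22.5544 continue  boundary S*=-
step 0: (k=0,j=0): S=129.1400, (K−S)⁺=27.9900, hold=35.2311 ⇒ V=35.2311 continue  boundary S*=-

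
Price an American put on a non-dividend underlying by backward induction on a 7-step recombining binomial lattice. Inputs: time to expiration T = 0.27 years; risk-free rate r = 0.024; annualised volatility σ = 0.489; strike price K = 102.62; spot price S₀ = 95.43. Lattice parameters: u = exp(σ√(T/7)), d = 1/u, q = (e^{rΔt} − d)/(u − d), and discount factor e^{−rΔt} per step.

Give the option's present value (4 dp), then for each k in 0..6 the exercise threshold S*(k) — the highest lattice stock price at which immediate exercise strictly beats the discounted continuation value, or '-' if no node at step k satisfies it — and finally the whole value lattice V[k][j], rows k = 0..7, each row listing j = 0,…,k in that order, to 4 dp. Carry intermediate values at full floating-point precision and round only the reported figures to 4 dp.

Δt=0.03857  u=1.10080  d=0.90843  q=0.48082  discount=0.99907
step 7 (expiry): payoffs max(K−S,0) = 53.8981 43.5806 31.0783 15.9285 0.0000 0.0000 0.0000 0.0000
step 6: (k=6,j=0): S=53.6331, (K−S)⁺=48.9869, hold=48.8919 ⇒ V=48.9869 exercise | (k=6,j=1): S=64.9906, (K−S)⁺=37.6294, hold=37.5345 ⇒ V=37.6294 exercise | (k=6,j=2): S=78.7531, (K−S)⁺=23.8669, hold=23.7719 ⇒ V=23.8669 exercise | (k=6,j=3): S=95.4300, (K−S)⁺=7.1900, hold=8.2621 ⇒ V=8.2621 continue | (k=6,j=4): S=115.6384, (K−S)⁺=0.0000, hold=0.0000 ⇒ V=0.0000 continue | (k=6,j=5): S=140.1262, (K−S)⁺=0.0000, hold=0.0000 ⇒ V=0.0000 continue | (k=6,j=6): S=169.7996, (K−S)⁺=0.0000, hold=0.0000 ⇒ V=0.0000 continue  boundary S*=78.7531
step 5: (k=5,j=0): S=59.0394, (K−S)⁺=43.5806, hold=43.4857 ⇒ V=43.5806 exercise | (k=5,j=1): S=71.5417, (K−S)⁺=31.0783, hold=30.9834 ⇒ V=31.0783 exercise | (k=5,j=2): S=86.6915, (K−S)⁺=15.9285, hold=16.3486 ⇒ V=16.3486 continue | (k=5,j=3): S=105.0494, (K−S)⁺=0.0000, hold=4.2855 ⇒ V=4.2855 continue | (k=5,j=4): S=127.2949, (K−S)⁺=0.0000, hold=0.0000 ⇒ V=0.0000 continue | (k=5,j=5): S=154.2510, (K−S)⁺=0.0000, hold=0.0000 ⇒ V=0.0000 continue  boundary S*=71.5417
step 4: (k=4,j=0): S=64.9906, (K−S)⁺=37.6294, hold=37.5345 ⇒ V=37.6294 exercise | (k=4,j=1): S=78.7531, (K−S)⁺=23.8669, hold=23.9737 ⇒ V=23.9737 continue | (k=4,j=2): S=95.4300, (K−S)⁺=7.1900, hold=10.5386 ⇒ V=10.5386 continue | (k=4,j=3): S=115.6384, (K−S)⁺=0.0000, hold=2.2229 ⇒ V=2.2229 continue | (k=4,j=4): S=140.1262, (K−S)⁺=0.0000, hold=0.0000 ⇒ V=0.0000 continue  boundary S*=64.9906
step 3: (k=3,j=0): S=71.5417, (K−S)⁺=31.0783, hold=31.0347 ⇒ V=31.0783 exercise | (k=3,j=1): S=86.6915, (K−S)⁺=15.9285, hold=17.4976 ⇒ V=17.4976 continue | (k=3,j=2): S=105.0494, (K−S)⁺=0.0000, hold=6.5342 ⇒ V=6.5342 continue | (k=3,j=3): S=127.2949, (K−S)⁺=0.0000, hold=1.1530 ⇒ V=1.1530 continue  boundary S*=71.5417
step 2: (k=2,j=0): S=78.7531, (K−S)⁺=23.8669, hold=24.5257 ⇒ V=24.5257 continue | (k=2,j=1): S=95.4300, (K−S)⁺=7.1900, hold=12.2148 ⇒ V=12.2148 continue | (k=2,j=2): S=115.6384, (K−S)⁺=0.0000, hold=3.9431 ⇒ V=3.9431 continue  boundary S*=-
step 1: (k=1,j=0): S=86.6915, (K−S)⁺=15.9285, hold=18.5891 ⇒ V=18.5891 continue | (k=1,j=1): S=105.0494, (K−S)⁺=0.0000, hold=8.2300 ⇒ V=8.2300 continue  boundary S*=-
step 0: (k=0,j=0): S=95.4300, (K−S)⁺=7.1900, hold=13.5956 ⇒ V=13.5956 continue  boundary S*=-

price = 13.5956
boundary = - - - 71.5417 64.9906 71.5417 78.7531
tree:
13.5956
18.5891 8.2300
24.5257 12.2148 3.9431
31.0783 17.4976 6.5342 1.1530
37.6294 23.9737 10.5386 2.2229 0.0000
43.5806 31.0783 16.3486 4.2855 0.0000 0.0000
48.9869 37.6294 23.8669 8.2621 0.0000 0.0000 0.0000
53.8981 43.5806 31.0783 15.9285 0.0000 0.0000 0.0000 0.0000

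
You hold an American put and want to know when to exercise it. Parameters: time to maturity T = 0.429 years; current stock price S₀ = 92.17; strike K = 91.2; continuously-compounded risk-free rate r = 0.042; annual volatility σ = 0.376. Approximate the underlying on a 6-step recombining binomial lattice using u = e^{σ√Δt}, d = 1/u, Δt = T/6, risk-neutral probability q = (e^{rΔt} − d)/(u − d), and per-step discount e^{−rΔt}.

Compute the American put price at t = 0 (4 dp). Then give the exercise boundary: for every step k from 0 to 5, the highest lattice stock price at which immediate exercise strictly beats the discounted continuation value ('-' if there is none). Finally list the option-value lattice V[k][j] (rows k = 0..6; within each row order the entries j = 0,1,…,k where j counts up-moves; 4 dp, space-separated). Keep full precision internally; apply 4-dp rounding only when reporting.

price = 7.5959
boundary = - - - 68.1706 75.3809 68.1706
tree:
7.5959
11.4453 3.6332
16.6195 6.1262 1.0589
23.0294 10.0452 2.0818 0.0000
29.5500 15.8191 4.0928 0.0000 0.0000
35.4469 23.0294 8.0464 0.0000 0.0000 0.0000
40.7798 29.5500 15.8191 0.0000 0.0000 0.0000 0.0000

Δt=0.07150, u=1.10577, d=0.90435, q=0.48982, disc=e^(-rΔt)=0.99700
k=6 terminal: V=max(K-S,0) → 40.7798 29.5500 15.8191 0.0000 0.0000 0.0000 0.0000
k=5: j=0 S=55.7531 intr=35.4469 cont=35.1735 V=35.4469[EX]; j=1 S=68.1706 intr=23.0294 cont=22.7559 V=23.0294[EX]; j=2 S=83.3538 intr=7.8462 cont=8.0464 V=8.0464[hold]; j=3 S=101.9187 intr=0.0000 cont=0.0000 V=0.0000[hold]; j=4 S=124.6184 intr=0.0000 cont=0.0000 V=0.0000[hold]; j=5 S=152.3738 intr=0.0000 cont=0.0000 V=0.0000[hold]  S*(5)=68.1706
k=4: j=0 S=61.6500 intr=29.5500 cont=29.2766 V=29.5500[EX]; j=1 S=75.3809 intr=15.8191 cont=15.6434 V=15.8191[EX]; j=2 S=92.1700 intr=0.0000 cont=4.0928 V=4.0928[hold]; j=3 S=112.6984 intr=0.0000 cont=0.0000 V=0.0000[hold]; j=4 S=137.7991 intr=0.0000 cont=0.0000 V=0.0000[hold]  S*(4)=75.3809
k=3: j=0 S=68.1706 intr=23.0294 cont=22.7559 V=23.0294[EX]; j=1 S=83.3538 intr=7.8462 cont=10.0452 V=10.0452[hold]; j=2 S=101.9187 intr=0.0000 cont=2.0818 V=2.0818[hold]; j=3 S=124.6184 intr=0.0000 cont=0.0000 V=0.0000[hold]  S*(3)=68.1706
k=2: j=0 S=75.3809 intr=15.8191 cont=16.6195 V=16.6195[hold]; j=1 S=92.1700 intr=0.0000 cont=6.1262 V=6.1262[hold]; j=2 S=112.6984 intr=0.0000 cont=1.0589 V=1.0589[hold]  S*(2)=-
k=1: j=0 S=83.3538 intr=7.8462 cont=11.4453 V=11.4453[hold]; j=1 S=101.9187 intr=0.0000 cont=3.6332 V=3.6332[hold]  S*(1)=-
k=0: j=0 S=92.1700 intr=0.0000 cont=7.5959 V=7.5959[hold]  S*(0)=-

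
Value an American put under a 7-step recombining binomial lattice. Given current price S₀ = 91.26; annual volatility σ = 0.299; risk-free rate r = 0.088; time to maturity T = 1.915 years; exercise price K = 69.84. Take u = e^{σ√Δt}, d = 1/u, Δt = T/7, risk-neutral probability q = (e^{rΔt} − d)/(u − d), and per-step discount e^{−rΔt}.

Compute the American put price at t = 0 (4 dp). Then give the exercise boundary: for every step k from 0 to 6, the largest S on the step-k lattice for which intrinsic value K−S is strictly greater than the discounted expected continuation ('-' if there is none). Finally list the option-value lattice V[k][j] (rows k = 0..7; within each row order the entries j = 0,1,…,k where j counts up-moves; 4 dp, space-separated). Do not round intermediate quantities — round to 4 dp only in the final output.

Δt=0.27357  u=1.16928  d=0.85523  q=0.53857  discount=0.97621
step 7 (expiry): payoffs max(K−S,0) = 39.3015 28.0872 12.7548 0.0000 0.0000 0.0000 0.0000 0.0000
step 6: (k=6,j=0): S=35.7081, (K−S)⁺=34.1319, hold=32.4706 ⇒ V=34.1319 exercise | (k=6,j=1): S=48.8208, (K−S)⁺=21.0192, hold=19.3579 ⇒ V=21.0192 exercise | (k=6,j=2): S=66.7487, (K−S)⁺=3.0913, hold=5.7455 ⇒ V=5.7455 continue | (k=6,j=3): S=91.2600, (K−S)⁺=0.0000, hold=0.0000 ⇒ V=0.0000 continue | (k=6,j=4): S=124.7723, (K−S)⁺=0.0000, hold=0.0000 ⇒ V=0.0000 continue | (k=6,j=5): S=170.5910, (K−S)⁺=0.0000, hold=0.0000 ⇒ V=0.0000 continue | (k=6,j=6): S=233.2352, (K−S)⁺=0.0000, hold=0.0000 ⇒ V=0.0000 continue  boundary S*=48.8208
step 5: (k=5,j=0): S=41.7528, (K−S)⁺=28.0872, hold=26.4259 ⇒ V=28.0872 exercise | (k=5,j=1): S=57.0852, (K−S)⁺=12.7548, hold=12.4889 ⇒ V=12.7548 exercise | (k=5,j=2): S=78.0480, (K−S)⁺=0.0000, hold=2.5881 ⇒ V=2.5881 continue | (k=5,j=3): S=106.7086, (K−S)⁺=0.0000, hold=0.0000 ⇒ V=0.0000 continue | (k=5,j=4): S=145.8939, (K−S)⁺=0.0000, hold=0.0000 ⇒ V=0.0000 continue | (k=5,j=5): S=199.4689, (K−S)⁺=0.0000, hold=0.0000 ⇒ V=0.0000 continue  boundary S*=57.0852
step 4: (k=4,j=0): S=48.8208, (K−S)⁺=21.0192, hold=19.3579 ⇒ V=21.0192 exercise | (k=4,j=1): S=66.7487, (K−S)⁺=3.0913, hold=7.1062 ⇒ V=7.1062 continue | (k=4,j=2): S=91.2600, (K−S)⁺=0.0000, hold=1.1658 ⇒ V=1.1658 continue | (k=4,j=3): S=124.7723, (K−S)⁺=0.0000, hold=0.0000 ⇒ V=0.0000 continue | (k=4,j=4): S=170.5910, (K−S)⁺=0.0000, hold=0.0000 ⇒ V=0.0000 continue  boundary S*=48.8208
step 3: (k=3,j=0): S=57.0852, (K−S)⁺=12.7548, hold=13.2043 ⇒ V=13.2043 continue | (k=3,j=1): S=78.0480, (K−S)⁺=0.0000, hold=3.8139 ⇒ V=3.8139 continue | (k=3,j=2): S=106.7086, (K−S)⁺=0.0000, hold=0.5251 ⇒ V=0.5251 continue | (k=3,j=3): S=145.8939, (K−S)⁺=0.0000, hold=0.0000 ⇒ V=0.0000 continue  boundary S*=-
step 2: (k=2,j=0): S=66.7487, (K−S)⁺=3.0913, hold=7.9532 ⇒ V=7.9532 continue | (k=2,j=1): S=91.2600, (K−S)⁺=0.0000, hold=1.9941 ⇒ V=1.9941 continue | (k=2,j=2): S=124.7723, (K−S)⁺=0.0000, hold=0.2366 ⇒ V=0.2366 continue  boundary S*=-
step 1: (k=1,j=0): S=78.0480, (K−S)⁺=0.0000, hold=4.6310 ⇒ V=4.6310 continue | (k=1,j=1): S=106.7086, (K−S)⁺=0.0000, hold=1.0226 ⇒ V=1.0226 continue  boundary S*=-
step 0: (k=0,j=0): S=91.2600, (K−S)⁺=0.0000, hold=2.6237 ⇒ V=2.6237 continue  boundary S*=-

price = 2.6237
boundary = - - - - 48.8208 57.0852 48.8208
tree:
2.6237
4.6310 1.0226
7.9532 1.9941 0.2366
13.2043 3.8139 0.5251 0.0000
21.0192 7.1062 1.1658 0.0000 0.0000
28.0872 12.7548 2.5881 0.0000 0.0000 0.0000
34.1319 21.0192 5.7455 0.0000 0.0000 0.0000 0.0000
39.3015 28.0872 12.7548 0.0000 0.0000 0.0000 0.0000 0.0000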